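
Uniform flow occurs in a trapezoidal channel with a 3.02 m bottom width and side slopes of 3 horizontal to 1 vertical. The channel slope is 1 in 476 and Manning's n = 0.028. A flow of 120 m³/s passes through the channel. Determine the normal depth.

y_n = 3.52 m

Manning's equation rearranged: A R^(2/3) = nQ / (1·√S) = 0.028 × 120 / (√0.002101) = 73.31.
At y = 2.49 m: A R^(2/3) = 32.56 — short.
At y = 4.1 m: A R^(2/3) = 105.3 — over.
At y = 3.52 m: A R^(2/3) = 73.09 — close enough.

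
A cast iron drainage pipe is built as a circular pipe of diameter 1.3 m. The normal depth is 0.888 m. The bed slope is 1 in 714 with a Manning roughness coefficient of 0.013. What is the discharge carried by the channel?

Q = 1.46 m³/s

For a circular section of diameter D = 1.3 m at depth y = 0.888 m, the central angle is θ = 2 arccos(1 − 2y/D) = 3.891 rad. Then A = (D²/8)(θ − sin θ) = 0.966 m² and P = Dθ/2 = 2.529 m.
Hydraulic radius R = A/P = 0.966/2.529 = 0.3819 m.
Manning's equation: Q = (1/n) A R^(2/3) S^(1/2) = (1/0.013) × 0.966 × 0.3819^(2/3) × 0.001401^(1/2) = 1.46 m³/s.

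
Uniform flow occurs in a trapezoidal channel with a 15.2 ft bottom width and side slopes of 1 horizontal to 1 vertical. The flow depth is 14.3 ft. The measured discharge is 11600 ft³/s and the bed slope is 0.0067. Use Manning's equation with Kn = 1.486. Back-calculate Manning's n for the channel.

With bottom width b = 15.2 ft and side slope z = 1: A = (b + zy)y = (15.2 + 1×14.3)×14.3 = 421.9 ft²; P = b + 2y√(1+z²) = 15.2 + 2×14.3×1.414 = 55.65 ft.
Hydraulic radius R = A/P = 421.9/55.65 = 7.581 ft.
Rearranging Manning's equation: n = (1.486/Q) A R^(2/3) S^(1/2) = (1.486/11600) × 421.9 × 7.581^(2/3) × √0.0067 = 0.0171.

n = 0.0171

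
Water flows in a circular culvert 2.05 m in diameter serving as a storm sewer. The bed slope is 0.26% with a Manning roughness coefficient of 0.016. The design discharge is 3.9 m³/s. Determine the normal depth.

Manning's equation rearranged: A R^(2/3) = nQ / (1·√S) = 0.016 × 3.9 / (√0.0026) = 1.224.
Try y = 1.25 m: A R^(2/3) = 1.455 — over.
Try y = 1.12 m: A R^(2/3) = 1.225 — ≈ 1.224.

y_n = 1.12 m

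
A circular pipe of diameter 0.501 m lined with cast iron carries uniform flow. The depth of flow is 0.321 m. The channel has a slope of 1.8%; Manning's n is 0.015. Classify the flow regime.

supercritical

For a circular section of diameter D = 0.501 m at depth y = 0.321 m, the central angle is θ = 2 arccos(1 − 2y/D) = 3.712 rad. Then A = (D²/8)(θ − sin θ) = 0.1334 m² and P = Dθ/2 = 0.9299 m.
Hydraulic radius R = A/P = 0.1334/0.9299 = 0.1435 m.
V = (1/n) R^(2/3) √S = (1/0.015) × 0.1435^(2/3) × √0.018 = 2.451 m/s. Hydraulic depth D_h = A/T = 0.1334/0.4807 = 0.2775 m.
Froude number Fr = V/√(g·D_h) = 2.451/√(9.81×0.2775) = 1.49, which is greater than 1, so the flow is supercritical.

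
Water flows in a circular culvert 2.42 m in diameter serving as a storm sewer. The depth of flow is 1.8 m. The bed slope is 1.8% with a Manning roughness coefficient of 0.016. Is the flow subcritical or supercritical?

For a circular section of diameter D = 2.42 m at depth y = 1.8 m, the central angle is θ = 2 arccos(1 − 2y/D) = 4.16 rad. Then A = (D²/8)(θ − sin θ) = 3.669 m² and P = Dθ/2 = 5.034 m.
Hydraulic radius R = A/P = 3.669/5.034 = 0.7288 m.
V = (1/n) R^(2/3) √S = (1/0.016) × 0.7288^(2/3) × √0.018 = 6.791 m/s. Hydraulic depth D_h = A/T = 3.669/2.113 = 1.736 m.
Froude number Fr = V/√(g·D_h) = 6.791/√(9.81×1.736) = 1.65, which is greater than 1, so the flow is supercritical.

supercritical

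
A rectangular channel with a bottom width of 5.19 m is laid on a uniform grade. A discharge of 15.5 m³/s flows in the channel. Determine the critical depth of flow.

For a rectangular channel, critical depth y_c = (q²/g)^(1/3) where q = Q/b = 15.5/5.19 = 2.987 m²/s.
So y_c = (2.987²/9.81)^(1/3) = 0.969 m.

y_c = 0.969 m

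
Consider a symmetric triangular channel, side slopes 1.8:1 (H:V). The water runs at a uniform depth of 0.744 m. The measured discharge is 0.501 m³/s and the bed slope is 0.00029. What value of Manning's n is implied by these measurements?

For a triangular section with side slope z = 1.8: A = zy² = 1.8×0.744² = 0.9964 m²; P = 2y√(1+z²) = 2×0.744×2.059 = 3.064 m.
Hydraulic radius R = A/P = 0.9964/3.064 = 0.3252 m.
Rearranging Manning's equation: n = (1/Q) A R^(2/3) S^(1/2) = (1/0.501) × 0.9964 × 0.3252^(2/3) × √0.00029 = 0.016.

n = 0.016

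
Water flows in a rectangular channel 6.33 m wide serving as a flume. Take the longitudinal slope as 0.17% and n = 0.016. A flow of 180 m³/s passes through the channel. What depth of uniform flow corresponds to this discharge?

y_n = 6.64 m

Manning's equation rearranged: A R^(2/3) = nQ / (1·√S) = 0.016 × 180 / (√0.0017) = 69.85.
At y = 4.78 m: A R^(2/3) = 46.48 — too small.
At y = 7.66 m: A R^(2/3) = 83 — too large.
At y = 6.64 m: A R^(2/3) = 69.87 — matches.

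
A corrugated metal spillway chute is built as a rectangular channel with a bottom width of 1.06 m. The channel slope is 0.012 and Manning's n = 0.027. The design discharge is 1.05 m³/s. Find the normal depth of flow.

Manning's equation rearranged: A R^(2/3) = nQ / (1·√S) = 0.027 × 1.05 / (√0.012) = 0.2588.
At y = 0.622 m: A R^(2/3) = 0.2863 — over.
At y = 0.446 m: A R^(2/3) = 0.1837 — short.
At y = 0.576 m: A R^(2/3) = 0.2588 — matches.

y_n = 0.576 m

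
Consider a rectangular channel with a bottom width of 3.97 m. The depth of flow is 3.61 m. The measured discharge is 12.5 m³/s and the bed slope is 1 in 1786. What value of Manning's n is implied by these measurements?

Flow area A = b·y = 3.97 × 3.61 = 14.33 m². Wetted perimeter P = b + 2y = 3.97 + 2×3.61 = 11.19 m.
Hydraulic radius R = A/P = 14.33/11.19 = 1.281 m.
Rearranging Manning's equation: n = (1/Q) A R^(2/3) S^(1/2) = (1/12.5) × 14.33 × 1.281^(2/3) × √0.0005599 = 0.032.

n = 0.032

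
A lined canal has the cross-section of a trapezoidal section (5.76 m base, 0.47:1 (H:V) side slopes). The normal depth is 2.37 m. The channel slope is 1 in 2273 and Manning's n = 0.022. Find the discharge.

With bottom width b = 5.76 m and side slope z = 0.47: A = (b + zy)y = (5.76 + 0.47×2.37)×2.37 = 16.29 m²; P = b + 2y√(1+z²) = 5.76 + 2×2.37×1.105 = 11 m.
Hydraulic radius R = A/P = 16.29/11 = 1.481 m.
Manning's equation: Q = (1/n) A R^(2/3) S^(1/2) = (1/0.022) × 16.29 × 1.481^(2/3) × 0.0004399^(1/2) = 20.2 m³/s.

Q = 20.2 m³/s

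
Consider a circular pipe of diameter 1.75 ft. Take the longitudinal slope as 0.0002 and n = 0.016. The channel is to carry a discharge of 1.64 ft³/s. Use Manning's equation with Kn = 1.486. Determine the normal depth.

y_n = 1.3 ft

Manning's equation rearranged: A R^(2/3) = nQ / (1.486·√S) = 0.016 × 1.64 / (1.486 × √0.0002) = 1.249.
At y = 1.63 ft: A R^(2/3) = 1.491 — over.
At y = 0.936 ft: A R^(2/3) = 0.7757 — short.
At y = 1.3 ft: A R^(2/3) = 1.25 — matches.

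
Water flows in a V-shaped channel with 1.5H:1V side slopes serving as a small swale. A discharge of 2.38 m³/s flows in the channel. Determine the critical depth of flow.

At critical depth, Q² T / (g A³) = 1, i.e. A³/T = Q²/g = 2.38²/9.81 = 0.5774.
Trying y = 0.652 m: A³/T = 0.1326 — too small.
Trying y = 0.953 m: A³/T = 0.8843 — too large.
Trying y = 0.875 m: A³/T = 0.577 — matches.

y_c = 0.875 m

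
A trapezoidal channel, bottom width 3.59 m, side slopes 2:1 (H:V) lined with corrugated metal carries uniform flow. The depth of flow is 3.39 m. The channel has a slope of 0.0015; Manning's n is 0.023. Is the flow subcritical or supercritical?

With bottom width b = 3.59 m and side slope z = 2: A = (b + zy)y = (3.59 + 2×3.39)×3.39 = 35.15 m²; P = b + 2y√(1+z²) = 3.59 + 2×3.39×2.236 = 18.75 m.
Hydraulic radius R = A/P = 35.15/18.75 = 1.875 m.
V = (1/n) R^(2/3) √S = (1/0.023) × 1.875^(2/3) × √0.0015 = 2.56 m/s. Hydraulic depth D_h = A/T = 35.15/17.15 = 2.05 m.
Froude number Fr = V/√(g·D_h) = 2.56/√(9.81×2.05) = 0.571, which is less than 1, so the flow is subcritical.

subcritical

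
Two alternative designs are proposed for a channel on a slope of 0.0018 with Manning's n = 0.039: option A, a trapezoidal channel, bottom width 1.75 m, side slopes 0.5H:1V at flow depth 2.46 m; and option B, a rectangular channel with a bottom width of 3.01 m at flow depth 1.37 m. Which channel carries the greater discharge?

Channel A: With bottom width b = 1.75 m and side slope z = 0.5: A = (b + zy)y = (1.75 + 0.5×2.46)×2.46 = 7.331 m²; P = b + 2y√(1+z²) = 1.75 + 2×2.46×1.118 = 7.251 m. Hydraulic radius R = A/P = 7.331/7.251 = 1.011 m. Q_A = (1/0.039)·7.331·1.011^(2/3)·√0.0018 = 8.033 m³/s.
Channel B: Flow area A = b·y = 3.01 × 1.37 = 4.124 m². Wetted perimeter P = b + 2y = 3.01 + 2×1.37 = 5.75 m. Hydraulic radius R = A/P = 4.124/5.75 = 0.7172 m. Q_B = (1/0.039)·4.124·0.7172^(2/3)·√0.0018 = 3.594 m³/s.
Q_A = 8.033 m³/s vs Q_B = 3.594 m³/s, so channel A carries more.

channel A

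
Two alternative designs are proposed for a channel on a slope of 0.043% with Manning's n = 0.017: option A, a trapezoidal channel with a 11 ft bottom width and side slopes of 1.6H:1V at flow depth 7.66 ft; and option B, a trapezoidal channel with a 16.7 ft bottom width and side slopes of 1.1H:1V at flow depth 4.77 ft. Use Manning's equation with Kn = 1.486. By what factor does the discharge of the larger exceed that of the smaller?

Channel A: With bottom width b = 11 ft and side slope z = 1.6: A = (b + zy)y = (11 + 1.6×7.66)×7.66 = 178.1 ft²; P = b + 2y√(1+z²) = 11 + 2×7.66×1.887 = 39.91 ft. Hydraulic radius R = A/P = 178.1/39.91 = 4.464 ft. Q_A = (1.486/0.017)·178.1·4.464^(2/3)·√0.00043 = 875.4 ft³/s.
Channel B: With bottom width b = 16.7 ft and side slope z = 1.1: A = (b + zy)y = (16.7 + 1.1×4.77)×4.77 = 104.7 ft²; P = b + 2y√(1+z²) = 16.7 + 2×4.77×1.487 = 30.88 ft. Hydraulic radius R = A/P = 104.7/30.88 = 3.39 ft. Q_B = (1.486/0.017)·104.7·3.39^(2/3)·√0.00043 = 428.2 ft³/s.
The larger discharge is 875.4 ft³/s and the smaller is 428.2 ft³/s; the ratio is 2.04.

2.04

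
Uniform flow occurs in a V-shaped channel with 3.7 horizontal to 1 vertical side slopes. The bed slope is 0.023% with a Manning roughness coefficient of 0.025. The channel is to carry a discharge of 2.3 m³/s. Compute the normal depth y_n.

y_n = 1.21 m

Manning's equation rearranged: A R^(2/3) = nQ / (1·√S) = 0.025 × 2.3 / (√0.00023) = 3.791.
Trying y = 0.901 m: A R^(2/3) = 1.724 — low.
Trying y = 1.21 m: A R^(2/3) = 3.785 — close enough.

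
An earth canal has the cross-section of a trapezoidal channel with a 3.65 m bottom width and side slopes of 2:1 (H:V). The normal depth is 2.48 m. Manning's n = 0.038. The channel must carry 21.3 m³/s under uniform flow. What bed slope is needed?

S = 0.000877

With bottom width b = 3.65 m and side slope z = 2: A = (b + zy)y = (3.65 + 2×2.48)×2.48 = 21.35 m²; P = b + 2y√(1+z²) = 3.65 + 2×2.48×2.236 = 14.74 m.
Hydraulic radius R = A/P = 21.35/14.74 = 1.449 m.
From Manning's equation, S = [nQ / (1 A R^(2/3))]² = [0.038 × 21.3 / (1 × 21.35 × 1.449^(2/3))]² = 0.000877.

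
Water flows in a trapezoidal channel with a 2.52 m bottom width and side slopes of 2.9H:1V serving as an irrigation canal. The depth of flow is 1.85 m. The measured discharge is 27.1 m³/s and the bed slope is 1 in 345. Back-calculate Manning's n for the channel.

n = 0.03

With bottom width b = 2.52 m and side slope z = 2.9: A = (b + zy)y = (2.52 + 2.9×1.85)×1.85 = 14.59 m²; P = b + 2y√(1+z²) = 2.52 + 2×1.85×3.068 = 13.87 m.
Hydraulic radius R = A/P = 14.59/13.87 = 1.052 m.
Rearranging Manning's equation: n = (1/Q) A R^(2/3) S^(1/2) = (1/27.1) × 14.59 × 1.052^(2/3) × √0.002899 = 0.03.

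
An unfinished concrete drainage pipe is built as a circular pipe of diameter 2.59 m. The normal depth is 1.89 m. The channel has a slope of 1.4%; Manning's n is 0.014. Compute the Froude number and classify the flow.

supercritical

For a circular section of diameter D = 2.59 m at depth y = 1.89 m, the central angle is θ = 2 arccos(1 − 2y/D) = 4.096 rad. Then A = (D²/8)(θ − sin θ) = 4.119 m² and P = Dθ/2 = 5.305 m.
Hydraulic radius R = A/P = 4.119/5.305 = 0.7765 m.
V = (1/n) R^(2/3) √S = (1/0.014) × 0.7765^(2/3) × √0.014 = 7.14 m/s. Hydraulic depth D_h = A/T = 4.119/2.3 = 1.791 m.
Froude number Fr = V/√(g·D_h) = 7.14/√(9.81×1.791) = 1.7, which is greater than 1, so the flow is supercritical.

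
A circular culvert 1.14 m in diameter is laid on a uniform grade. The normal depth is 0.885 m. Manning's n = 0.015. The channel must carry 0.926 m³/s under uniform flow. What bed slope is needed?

For a circular section of diameter D = 1.14 m at depth y = 0.885 m, the central angle is θ = 2 arccos(1 − 2y/D) = 4.313 rad. Then A = (D²/8)(θ − sin θ) = 0.8502 m² and P = Dθ/2 = 2.458 m.
Hydraulic radius R = A/P = 0.8502/2.458 = 0.3459 m.
From Manning's equation, S = [nQ / (1 A R^(2/3))]² = [0.015 × 0.926 / (1 × 0.8502 × 0.3459^(2/3))]² = 0.0011.

S = 0.0011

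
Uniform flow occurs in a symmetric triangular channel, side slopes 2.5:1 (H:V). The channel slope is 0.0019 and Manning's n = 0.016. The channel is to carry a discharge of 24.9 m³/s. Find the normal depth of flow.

y_n = 1.97 m

Manning's equation rearranged: A R^(2/3) = nQ / (1·√S) = 0.016 × 24.9 / (√0.0019) = 9.14.
At y = 2.51 m: A R^(2/3) = 17.44 — over.
At y = 1.97 m: A R^(2/3) = 9.141 — ≈ 9.14.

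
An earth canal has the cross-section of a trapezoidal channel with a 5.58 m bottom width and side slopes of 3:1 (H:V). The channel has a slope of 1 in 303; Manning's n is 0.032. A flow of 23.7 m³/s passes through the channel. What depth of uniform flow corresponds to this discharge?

Manning's equation rearranged: A R^(2/3) = nQ / (1·√S) = 0.032 × 23.7 / (√0.0033) = 13.2.
Trying y = 1.57 m: A R^(2/3) = 16.6 — high.
Trying y = 1.19 m: A R^(2/3) = 9.623 — low.
Trying y = 1.4 m: A R^(2/3) = 13.22 — close enough.

y_n = 1.4 m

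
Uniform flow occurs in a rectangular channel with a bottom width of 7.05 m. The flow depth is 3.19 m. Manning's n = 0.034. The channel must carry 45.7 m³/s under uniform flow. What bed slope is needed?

S = 0.0024

Flow area A = b·y = 7.05 × 3.19 = 22.49 m². Wetted perimeter P = b + 2y = 7.05 + 2×3.19 = 13.43 m.
Hydraulic radius R = A/P = 22.49/13.43 = 1.675 m.
From Manning's equation, S = [nQ / (1 A R^(2/3))]² = [0.034 × 45.7 / (1 × 22.49 × 1.675^(2/3))]² = 0.0024.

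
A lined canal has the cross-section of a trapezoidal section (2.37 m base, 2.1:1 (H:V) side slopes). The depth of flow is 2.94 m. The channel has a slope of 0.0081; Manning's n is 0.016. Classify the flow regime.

With bottom width b = 2.37 m and side slope z = 2.1: A = (b + zy)y = (2.37 + 2.1×2.94)×2.94 = 25.12 m²; P = b + 2y√(1+z²) = 2.37 + 2×2.94×2.326 = 16.05 m.
Hydraulic radius R = A/P = 25.12/16.05 = 1.565 m.
V = (1/n) R^(2/3) √S = (1/0.016) × 1.565^(2/3) × √0.0081 = 7.584 m/s. Hydraulic depth D_h = A/T = 25.12/14.72 = 1.707 m.
Froude number Fr = V/√(g·D_h) = 7.584/√(9.81×1.707) = 1.85, which is greater than 1, so the flow is supercritical.

supercritical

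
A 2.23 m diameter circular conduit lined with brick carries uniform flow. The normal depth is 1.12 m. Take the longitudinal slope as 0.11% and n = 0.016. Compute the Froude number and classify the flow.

For a circular section of diameter D = 2.23 m at depth y = 1.12 m, the central angle is θ = 2 arccos(1 − 2y/D) = 3.151 rad. Then A = (D²/8)(θ − sin θ) = 1.964 m² and P = Dθ/2 = 3.513 m.
Hydraulic radius R = A/P = 1.964/3.513 = 0.5591 m.
V = (1/n) R^(2/3) √S = (1/0.016) × 0.5591^(2/3) × √0.0011 = 1.407 m/s. Hydraulic depth D_h = A/T = 1.964/2.23 = 0.8807 m.
Froude number Fr = V/√(g·D_h) = 1.407/√(9.81×0.8807) = 0.479, which is less than 1, so the flow is subcritical.

subcritical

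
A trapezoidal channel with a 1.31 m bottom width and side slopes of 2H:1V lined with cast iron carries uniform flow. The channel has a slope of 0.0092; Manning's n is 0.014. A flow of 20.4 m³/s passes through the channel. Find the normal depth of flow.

y_n = 1.13 m

Manning's equation rearranged: A R^(2/3) = nQ / (1·√S) = 0.014 × 20.4 / (√0.0092) = 2.978.
Try y = 0.846 m: A R^(2/3) = 1.597 — low.
Try y = 1.42 m: A R^(2/3) = 4.948 — high.
Try y = 1.13 m: A R^(2/3) = 2.977 — close enough.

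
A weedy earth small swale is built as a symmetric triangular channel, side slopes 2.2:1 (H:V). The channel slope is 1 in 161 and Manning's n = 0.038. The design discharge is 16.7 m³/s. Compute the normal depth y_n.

y_n = 1.98 m

Manning's equation rearranged: A R^(2/3) = nQ / (1·√S) = 0.038 × 16.7 / (√0.006211) = 8.052.
At y = 1.48 m: A R^(2/3) = 3.703 — low.
At y = 2.26 m: A R^(2/3) = 11.45 — high.
At y = 1.98 m: A R^(2/3) = 8.047 — ≈ 8.052.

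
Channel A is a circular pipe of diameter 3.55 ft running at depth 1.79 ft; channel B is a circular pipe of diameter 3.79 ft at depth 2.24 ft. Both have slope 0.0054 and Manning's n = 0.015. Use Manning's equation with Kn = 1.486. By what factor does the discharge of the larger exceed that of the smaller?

Channel A: For a circular section of diameter D = 3.55 ft at depth y = 1.79 ft, the central angle is θ = 2 arccos(1 − 2y/D) = 3.158 rad. Then A = (D²/8)(θ − sin θ) = 5.002 ft² and P = Dθ/2 = 5.606 ft. Hydraulic radius R = A/P = 5.002/5.606 = 0.8922 ft. Q_A = (1.486/0.015)·5.002·0.8922^(2/3)·√0.0054 = 33.75 ft³/s.
Channel B: For a circular section of diameter D = 3.79 ft at depth y = 2.24 ft, the central angle is θ = 2 arccos(1 − 2y/D) = 3.508 rad. Then A = (D²/8)(θ − sin θ) = 6.941 ft² and P = Dθ/2 = 6.647 ft. Hydraulic radius R = A/P = 6.941/6.647 = 1.044 ft. Q_B = (1.486/0.015)·6.941·1.044^(2/3)·√0.0054 = 52.01 ft³/s.
The larger discharge is 52.01 ft³/s and the smaller is 33.75 ft³/s; the ratio is 1.54.

1.54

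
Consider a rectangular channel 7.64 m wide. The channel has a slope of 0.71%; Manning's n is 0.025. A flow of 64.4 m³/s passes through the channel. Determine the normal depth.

y_n = 2.06 m

Manning's equation rearranged: A R^(2/3) = nQ / (1·√S) = 0.025 × 64.4 / (√0.0071) = 19.11.
Try y = 2.33 m: A R^(2/3) = 22.78 — over.
Try y = 1.54 m: A R^(2/3) = 12.52 — short.
Try y = 2.06 m: A R^(2/3) = 19.11 — matches.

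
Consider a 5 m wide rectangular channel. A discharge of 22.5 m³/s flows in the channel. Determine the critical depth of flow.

For a rectangular channel, critical depth y_c = (q²/g)^(1/3) where q = Q/b = 22.5/5 = 4.5 m²/s.
So y_c = (4.5²/9.81)^(1/3) = 1.27 m.

y_c = 1.27 m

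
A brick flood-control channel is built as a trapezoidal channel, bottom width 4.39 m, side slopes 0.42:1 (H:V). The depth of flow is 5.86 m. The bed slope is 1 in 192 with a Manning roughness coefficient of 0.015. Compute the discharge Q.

With bottom width b = 4.39 m and side slope z = 0.42: A = (b + zy)y = (4.39 + 0.42×5.86)×5.86 = 40.15 m²; P = b + 2y√(1+z²) = 4.39 + 2×5.86×1.085 = 17.1 m.
Hydraulic radius R = A/P = 40.15/17.1 = 2.348 m.
Manning's equation: Q = (1/n) A R^(2/3) S^(1/2) = (1/0.015) × 40.15 × 2.348^(2/3) × 0.005208^(1/2) = 341 m³/s.

Q = 341 m³/s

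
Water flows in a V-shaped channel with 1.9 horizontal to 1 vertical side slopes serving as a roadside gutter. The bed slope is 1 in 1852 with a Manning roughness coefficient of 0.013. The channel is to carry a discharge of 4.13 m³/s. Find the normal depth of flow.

y_n = 1.32 m

Manning's equation rearranged: A R^(2/3) = nQ / (1·√S) = 0.013 × 4.13 / (√0.00054) = 2.311.
At y = 0.983 m: A R^(2/3) = 1.054 — low.
At y = 1.47 m: A R^(2/3) = 3.082 — high.
At y = 1.32 m: A R^(2/3) = 2.313 — close enough.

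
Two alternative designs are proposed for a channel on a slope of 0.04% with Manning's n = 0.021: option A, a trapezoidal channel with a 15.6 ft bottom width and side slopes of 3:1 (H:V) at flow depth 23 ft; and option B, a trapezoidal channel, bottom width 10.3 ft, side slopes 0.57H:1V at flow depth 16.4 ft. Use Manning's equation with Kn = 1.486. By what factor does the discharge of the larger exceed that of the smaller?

8.94

Channel A: With bottom width b = 15.6 ft and side slope z = 3: A = (b + zy)y = (15.6 + 3×23)×23 = 1946 ft²; P = b + 2y√(1+z²) = 15.6 + 2×23×3.162 = 161.1 ft. Hydraulic radius R = A/P = 1946/161.1 = 12.08 ft. Q_A = (1.486/0.021)·1946·12.08^(2/3)·√0.0004 = 14500 ft³/s.
Channel B: With bottom width b = 10.3 ft and side slope z = 0.57: A = (b + zy)y = (10.3 + 0.57×16.4)×16.4 = 322.2 ft²; P = b + 2y√(1+z²) = 10.3 + 2×16.4×1.151 = 48.05 ft. Hydraulic radius R = A/P = 322.2/48.05 = 6.705 ft. Q_B = (1.486/0.021)·322.2·6.705^(2/3)·√0.0004 = 1622 ft³/s.
The larger discharge is 14500 ft³/s and the smaller is 1622 ft³/s; the ratio is 8.94.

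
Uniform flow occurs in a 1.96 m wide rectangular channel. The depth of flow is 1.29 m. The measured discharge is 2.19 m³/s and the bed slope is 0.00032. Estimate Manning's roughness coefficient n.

n = 0.014

Flow area A = b·y = 1.96 × 1.29 = 2.528 m². Wetted perimeter P = b + 2y = 1.96 + 2×1.29 = 4.54 m.
Hydraulic radius R = A/P = 2.528/4.54 = 0.5569 m.
Rearranging Manning's equation: n = (1/Q) A R^(2/3) S^(1/2) = (1/2.19) × 2.528 × 0.5569^(2/3) × √0.00032 = 0.014.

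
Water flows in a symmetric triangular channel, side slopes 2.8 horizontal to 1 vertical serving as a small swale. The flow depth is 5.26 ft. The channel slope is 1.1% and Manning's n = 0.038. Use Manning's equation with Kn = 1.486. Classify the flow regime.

For a triangular section with side slope z = 2.8: A = zy² = 2.8×5.26² = 77.47 ft²; P = 2y√(1+z²) = 2×5.26×2.973 = 31.28 ft.
Hydraulic radius R = A/P = 77.47/31.28 = 2.477 ft.
V = (1.486/n) R^(2/3) √S = (1.486/0.038) × 2.477^(2/3) × √0.011 = 7.508 ft/s. Hydraulic depth D_h = A/T = 77.47/29.46 = 2.63 ft.
Froude number Fr = V/√(g·D_h) = 7.508/√(32.2×2.63) = 0.816, which is less than 1, so the flow is subcritical.

subcritical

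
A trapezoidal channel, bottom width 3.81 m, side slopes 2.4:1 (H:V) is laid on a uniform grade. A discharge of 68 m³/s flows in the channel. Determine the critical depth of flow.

At critical depth, Q² T / (g A³) = 1, i.e. A³/T = Q²/g = 68²/9.81 = 471.4.
Trying y = 2.62 m: A³/T = 1130 — over.
Trying y = 1.66 m: A³/T = 183.9 — short.
Trying y = 2.11 m: A³/T = 471 — matches.

y_c = 2.11 m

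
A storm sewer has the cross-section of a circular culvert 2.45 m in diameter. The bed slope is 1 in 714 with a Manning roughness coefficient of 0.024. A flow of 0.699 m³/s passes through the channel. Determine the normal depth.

Manning's equation rearranged: A R^(2/3) = nQ / (1·√S) = 0.024 × 0.699 / (√0.001401) = 0.4483.
Try y = 0.755 m: A R^(2/3) = 0.7013 — high.
Try y = 0.601 m: A R^(2/3) = 0.4486 — matches.

y_n = 0.601 m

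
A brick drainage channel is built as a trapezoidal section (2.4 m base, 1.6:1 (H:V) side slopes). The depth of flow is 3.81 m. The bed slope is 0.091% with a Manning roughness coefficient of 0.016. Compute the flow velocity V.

V = 2.92 m/s

With bottom width b = 2.4 m and side slope z = 1.6: A = (b + zy)y = (2.4 + 1.6×3.81)×3.81 = 32.37 m²; P = b + 2y√(1+z²) = 2.4 + 2×3.81×1.887 = 16.78 m.
Hydraulic radius R = A/P = 32.37/16.78 = 1.929 m.
From Manning's equation, V = (1/n) R^(2/3) S^(1/2) = (1/0.016) × 1.929^(2/3) × 0.00091^(1/2) = 2.92 m/s.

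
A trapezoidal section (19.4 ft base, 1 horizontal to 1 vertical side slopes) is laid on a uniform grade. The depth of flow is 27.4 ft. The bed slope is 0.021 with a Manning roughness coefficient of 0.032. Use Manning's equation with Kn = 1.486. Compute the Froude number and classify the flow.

supercritical

With bottom width b = 19.4 ft and side slope z = 1: A = (b + zy)y = (19.4 + 1×27.4)×27.4 = 1282 ft²; P = b + 2y√(1+z²) = 19.4 + 2×27.4×1.414 = 96.9 ft.
Hydraulic radius R = A/P = 1282/96.9 = 13.23 ft.
V = (1.486/n) R^(2/3) √S = (1.486/0.032) × 13.23^(2/3) × √0.021 = 37.65 ft/s. Hydraulic depth D_h = A/T = 1282/74.2 = 17.28 ft.
Froude number Fr = V/√(g·D_h) = 37.65/√(32.2×17.28) = 1.6, which is greater than 1, so the flow is supercritical.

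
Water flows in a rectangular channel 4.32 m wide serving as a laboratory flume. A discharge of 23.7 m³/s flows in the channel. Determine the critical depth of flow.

y_c = 1.45 m

For a rectangular channel, critical depth y_c = (q²/g)^(1/3) where q = Q/b = 23.7/4.32 = 5.486 m²/s.
So y_c = (5.486²/9.81)^(1/3) = 1.45 m.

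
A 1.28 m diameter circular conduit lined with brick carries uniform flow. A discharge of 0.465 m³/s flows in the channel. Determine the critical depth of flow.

y_c = 0.357 m

At critical depth, Q² T / (g A³) = 1, i.e. A³/T = Q²/g = 0.465²/9.81 = 0.02204.
Try y = 0.246 m: A³/T = 0.005137 — low.
Try y = 0.395 m: A³/T = 0.03255 — high.
Try y = 0.357 m: A³/T = 0.02199 — matches.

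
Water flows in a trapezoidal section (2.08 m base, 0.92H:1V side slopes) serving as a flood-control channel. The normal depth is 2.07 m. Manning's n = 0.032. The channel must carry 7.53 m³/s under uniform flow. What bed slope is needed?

With bottom width b = 2.08 m and side slope z = 0.92: A = (b + zy)y = (2.08 + 0.92×2.07)×2.07 = 8.248 m²; P = b + 2y√(1+z²) = 2.08 + 2×2.07×1.359 = 7.706 m.
Hydraulic radius R = A/P = 8.248/7.706 = 1.07 m.
From Manning's equation, S = [nQ / (1 A R^(2/3))]² = [0.032 × 7.53 / (1 × 8.248 × 1.07^(2/3))]² = 0.00078.

S = 0.00078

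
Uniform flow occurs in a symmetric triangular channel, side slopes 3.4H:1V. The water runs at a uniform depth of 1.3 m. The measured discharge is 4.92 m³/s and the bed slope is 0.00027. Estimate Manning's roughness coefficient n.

n = 0.014

For a triangular section with side slope z = 3.4: A = zy² = 3.4×1.3² = 5.746 m²; P = 2y√(1+z²) = 2×1.3×3.544 = 9.214 m.
Hydraulic radius R = A/P = 5.746/9.214 = 0.6236 m.
Rearranging Manning's equation: n = (1/Q) A R^(2/3) S^(1/2) = (1/4.92) × 5.746 × 0.6236^(2/3) × √0.00027 = 0.014.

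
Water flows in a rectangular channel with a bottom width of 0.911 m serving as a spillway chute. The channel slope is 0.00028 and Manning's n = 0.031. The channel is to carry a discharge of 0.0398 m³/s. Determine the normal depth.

Manning's equation rearranged: A R^(2/3) = nQ / (1·√S) = 0.031 × 0.0398 / (√0.00028) = 0.07373.
Try y = 0.31 m: A R^(2/3) = 0.09151 — over.
Try y = 0.208 m: A R^(2/3) = 0.05177 — short.
Try y = 0.266 m: A R^(2/3) = 0.07376 — close enough.

y_n = 0.266 m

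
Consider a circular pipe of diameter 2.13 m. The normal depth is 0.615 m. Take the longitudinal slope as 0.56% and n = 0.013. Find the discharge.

For a circular section of diameter D = 2.13 m at depth y = 0.615 m, the central angle is θ = 2 arccos(1 − 2y/D) = 2.269 rad. Then A = (D²/8)(θ − sin θ) = 0.8525 m² and P = Dθ/2 = 2.417 m.
Hydraulic radius R = A/P = 0.8525/2.417 = 0.3528 m.
Manning's equation: Q = (1/n) A R^(2/3) S^(1/2) = (1/0.013) × 0.8525 × 0.3528^(2/3) × 0.0056^(1/2) = 2.45 m³/s.

Q = 2.45 m³/s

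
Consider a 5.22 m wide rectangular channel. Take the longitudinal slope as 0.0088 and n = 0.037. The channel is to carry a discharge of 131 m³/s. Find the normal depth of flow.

y_n = 6.53 m

Manning's equation rearranged: A R^(2/3) = nQ / (1·√S) = 0.037 × 131 / (√0.0088) = 51.67.
Try y = 5.62 m: A R^(2/3) = 43.12 — short.
Try y = 8.13 m: A R^(2/3) = 66.82 — over.
Try y = 6.53 m: A R^(2/3) = 51.64 — matches.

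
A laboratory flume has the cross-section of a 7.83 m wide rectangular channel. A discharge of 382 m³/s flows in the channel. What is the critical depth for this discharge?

For a rectangular channel, critical depth y_c = (q²/g)^(1/3) where q = Q/b = 382/7.83 = 48.79 m²/s.
So y_c = (48.79²/9.81)^(1/3) = 6.24 m.

y_c = 6.24 m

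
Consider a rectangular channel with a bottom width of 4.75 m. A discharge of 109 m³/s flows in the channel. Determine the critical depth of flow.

y_c = 3.77 m

For a rectangular channel, critical depth y_c = (q²/g)^(1/3) where q = Q/b = 109/4.75 = 22.95 m²/s.
So y_c = (22.95²/9.81)^(1/3) = 3.77 m.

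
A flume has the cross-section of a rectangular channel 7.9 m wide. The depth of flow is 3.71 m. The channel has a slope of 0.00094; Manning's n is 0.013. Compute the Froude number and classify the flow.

subcritical

Flow area A = b·y = 7.9 × 3.71 = 29.31 m². Wetted perimeter P = b + 2y = 7.9 + 2×3.71 = 15.32 m.
Hydraulic radius R = A/P = 29.31/15.32 = 1.913 m.
V = (1/n) R^(2/3) √S = (1/0.013) × 1.913^(2/3) × √0.00094 = 3.635 m/s. Hydraulic depth D_h = A/T = 29.31/7.9 = 3.71 m.
Froude number Fr = V/√(g·D_h) = 3.635/√(9.81×3.71) = 0.602, which is less than 1, so the flow is subcritical.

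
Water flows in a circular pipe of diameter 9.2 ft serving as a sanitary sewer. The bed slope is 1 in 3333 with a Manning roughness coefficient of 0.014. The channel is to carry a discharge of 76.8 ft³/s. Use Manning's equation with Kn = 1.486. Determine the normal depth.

y_n = 3.82 ft

Manning's equation rearranged: A R^(2/3) = nQ / (1.486·√S) = 0.014 × 76.8 / (1.486 × √0.0003) = 41.77.
Try y = 4.87 ft: A R^(2/3) = 63.72 — high.
Try y = 2.72 ft: A R^(2/3) = 22.05 — low.
Try y = 3.82 ft: A R^(2/3) = 41.78 — matches.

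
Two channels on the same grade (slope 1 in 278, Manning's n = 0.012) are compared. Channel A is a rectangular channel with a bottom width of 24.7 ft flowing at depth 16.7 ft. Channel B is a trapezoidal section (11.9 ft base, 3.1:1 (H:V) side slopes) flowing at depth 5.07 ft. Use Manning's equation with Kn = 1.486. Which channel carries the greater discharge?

channel A

Channel A: Flow area A = b·y = 24.7 × 16.7 = 412.5 ft². Wetted perimeter P = b + 2y = 24.7 + 2×16.7 = 58.1 ft. Hydraulic radius R = A/P = 412.5/58.1 = 7.1 ft. Q_A = (1.486/0.012)·412.5·7.1^(2/3)·√0.003597 = 11320 ft³/s.
Channel B: With bottom width b = 11.9 ft and side slope z = 3.1: A = (b + zy)y = (11.9 + 3.1×5.07)×5.07 = 140 ft²; P = b + 2y√(1+z²) = 11.9 + 2×5.07×3.257 = 44.93 ft. Hydraulic radius R = A/P = 140/44.93 = 3.116 ft. Q_B = (1.486/0.012)·140·3.116^(2/3)·√0.003597 = 2219 ft³/s.
Q_A = 11320 ft³/s vs Q_B = 2219 ft³/s, so channel A carries more.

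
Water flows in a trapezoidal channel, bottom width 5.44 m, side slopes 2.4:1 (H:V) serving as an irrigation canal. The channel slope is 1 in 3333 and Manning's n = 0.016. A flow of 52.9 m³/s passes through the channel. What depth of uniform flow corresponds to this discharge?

y_n = 2.81 m

Manning's equation rearranged: A R^(2/3) = nQ / (1·√S) = 0.016 × 52.9 / (√0.0003) = 48.86.
At y = 1.95 m: A R^(2/3) = 23.1 — short.
At y = 3.46 m: A R^(2/3) = 76.23 — over.
At y = 2.81 m: A R^(2/3) = 48.91 — close enough.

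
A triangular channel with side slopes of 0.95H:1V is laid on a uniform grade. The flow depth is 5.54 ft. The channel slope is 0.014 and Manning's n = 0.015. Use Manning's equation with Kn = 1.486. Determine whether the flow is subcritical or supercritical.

supercritical

For a triangular section with side slope z = 0.95: A = zy² = 0.95×5.54² = 29.16 ft²; P = 2y√(1+z²) = 2×5.54×1.379 = 15.28 ft.
Hydraulic radius R = A/P = 29.16/15.28 = 1.908 ft.
V = (1.486/n) R^(2/3) √S = (1.486/0.015) × 1.908^(2/3) × √0.014 = 18.03 ft/s. Hydraulic depth D_h = A/T = 29.16/10.53 = 2.77 ft.
Froude number Fr = V/√(g·D_h) = 18.03/√(32.2×2.77) = 1.91, which is greater than 1, so the flow is supercritical.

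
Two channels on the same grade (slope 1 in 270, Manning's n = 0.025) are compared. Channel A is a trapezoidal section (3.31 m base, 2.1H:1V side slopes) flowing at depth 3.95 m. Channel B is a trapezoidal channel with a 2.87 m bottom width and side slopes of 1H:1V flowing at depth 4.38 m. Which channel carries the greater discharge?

channel A

Channel A: With bottom width b = 3.31 m and side slope z = 2.1: A = (b + zy)y = (3.31 + 2.1×3.95)×3.95 = 45.84 m²; P = b + 2y√(1+z²) = 3.31 + 2×3.95×2.326 = 21.68 m. Hydraulic radius R = A/P = 45.84/21.68 = 2.114 m. Q_A = (1/0.025)·45.84·2.114^(2/3)·√0.003704 = 183.8 m³/s.
Channel B: With bottom width b = 2.87 m and side slope z = 1: A = (b + zy)y = (2.87 + 1×4.38)×4.38 = 31.75 m²; P = b + 2y√(1+z²) = 2.87 + 2×4.38×1.414 = 15.26 m. Hydraulic radius R = A/P = 31.75/15.26 = 2.081 m. Q_B = (1/0.025)·31.75·2.081^(2/3)·√0.003704 = 126 m³/s.
Q_A = 183.8 m³/s vs Q_B = 126 m³/s, so channel A carries more.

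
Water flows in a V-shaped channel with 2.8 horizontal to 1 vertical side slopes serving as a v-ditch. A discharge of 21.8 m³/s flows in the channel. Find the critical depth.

y_c = 1.65 m

At critical depth, Q² T / (g A³) = 1, i.e. A³/T = Q²/g = 21.8²/9.81 = 48.44.
Trying y = 1.13 m: A³/T = 7.222 — short.
Trying y = 1.65 m: A³/T = 47.94 — close enough.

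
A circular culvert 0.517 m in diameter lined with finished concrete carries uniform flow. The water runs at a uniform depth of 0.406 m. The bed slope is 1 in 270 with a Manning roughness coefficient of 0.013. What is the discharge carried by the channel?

Q = 0.241 m³/s

For a circular section of diameter D = 0.517 m at depth y = 0.406 m, the central angle is θ = 2 arccos(1 − 2y/D) = 4.356 rad. Then A = (D²/8)(θ − sin θ) = 0.1769 m² and P = Dθ/2 = 1.126 m.
Hydraulic radius R = A/P = 0.1769/1.126 = 0.1571 m.
Manning's equation: Q = (1/n) A R^(2/3) S^(1/2) = (1/0.013) × 0.1769 × 0.1571^(2/3) × 0.003704^(1/2) = 0.241 m³/s.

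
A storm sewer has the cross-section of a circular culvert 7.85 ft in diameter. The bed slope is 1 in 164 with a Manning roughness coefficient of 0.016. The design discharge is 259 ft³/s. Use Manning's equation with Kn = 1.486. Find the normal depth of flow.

Manning's equation rearranged: A R^(2/3) = nQ / (1.486·√S) = 0.016 × 259 / (1.486 × √0.006098) = 35.71.
Try y = 4.76 ft: A R^(2/3) = 51.8 — too large.
Try y = 3.03 ft: A R^(2/3) = 23.94 — too small.
Try y = 3.79 ft: A R^(2/3) = 35.73 — matches.

y_n = 3.79 ft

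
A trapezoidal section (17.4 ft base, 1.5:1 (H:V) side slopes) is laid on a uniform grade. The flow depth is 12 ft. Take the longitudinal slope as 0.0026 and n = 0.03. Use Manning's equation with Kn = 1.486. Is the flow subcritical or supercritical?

With bottom width b = 17.4 ft and side slope z = 1.5: A = (b + zy)y = (17.4 + 1.5×12)×12 = 424.8 ft²; P = b + 2y√(1+z²) = 17.4 + 2×12×1.803 = 60.67 ft.
Hydraulic radius R = A/P = 424.8/60.67 = 7.002 ft.
V = (1.486/n) R^(2/3) √S = (1.486/0.03) × 7.002^(2/3) × √0.0026 = 9.244 ft/s. Hydraulic depth D_h = A/T = 424.8/53.4 = 7.955 ft.
Froude number Fr = V/√(g·D_h) = 9.244/√(32.2×7.955) = 0.578, which is less than 1, so the flow is subcritical.

subcritical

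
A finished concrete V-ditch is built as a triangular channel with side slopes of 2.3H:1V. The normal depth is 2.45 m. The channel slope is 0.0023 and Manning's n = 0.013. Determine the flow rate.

Q = 55 m³/s

For a triangular section with side slope z = 2.3: A = zy² = 2.3×2.45² = 13.81 m²; P = 2y√(1+z²) = 2×2.45×2.508 = 12.29 m.
Hydraulic radius R = A/P = 13.81/12.29 = 1.123 m.
Manning's equation: Q = (1/n) A R^(2/3) S^(1/2) = (1/0.013) × 13.81 × 1.123^(2/3) × 0.0023^(1/2) = 55 m³/s.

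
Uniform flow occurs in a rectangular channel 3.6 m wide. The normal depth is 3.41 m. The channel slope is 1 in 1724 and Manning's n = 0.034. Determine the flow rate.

Flow area A = b·y = 3.6 × 3.41 = 12.28 m². Wetted perimeter P = b + 2y = 3.6 + 2×3.41 = 10.42 m.
Hydraulic radius R = A/P = 12.28/10.42 = 1.178 m.
Manning's equation: Q = (1/n) A R^(2/3) S^(1/2) = (1/0.034) × 12.28 × 1.178^(2/3) × 0.00058^(1/2) = 9.7 m³/s.

Q = 9.7 m³/s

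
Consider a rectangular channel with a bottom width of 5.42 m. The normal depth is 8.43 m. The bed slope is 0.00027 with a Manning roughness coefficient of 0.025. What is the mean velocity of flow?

Flow area A = b·y = 5.42 × 8.43 = 45.69 m². Wetted perimeter P = b + 2y = 5.42 + 2×8.43 = 22.28 m.
Hydraulic radius R = A/P = 45.69/22.28 = 2.051 m.
From Manning's equation, V = (1/n) R^(2/3) S^(1/2) = (1/0.025) × 2.051^(2/3) × 0.00027^(1/2) = 1.06 m/s.

V = 1.06 m/s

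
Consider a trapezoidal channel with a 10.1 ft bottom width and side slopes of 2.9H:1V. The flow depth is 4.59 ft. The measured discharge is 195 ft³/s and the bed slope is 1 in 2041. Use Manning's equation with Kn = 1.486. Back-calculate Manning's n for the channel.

n = 0.0361

With bottom width b = 10.1 ft and side slope z = 2.9: A = (b + zy)y = (10.1 + 2.9×4.59)×4.59 = 107.5 ft²; P = b + 2y√(1+z²) = 10.1 + 2×4.59×3.068 = 38.26 ft.
Hydraulic radius R = A/P = 107.5/38.26 = 2.809 ft.
Rearranging Manning's equation: n = (1.486/Q) A R^(2/3) S^(1/2) = (1.486/195) × 107.5 × 2.809^(2/3) × √0.00049 = 0.0361.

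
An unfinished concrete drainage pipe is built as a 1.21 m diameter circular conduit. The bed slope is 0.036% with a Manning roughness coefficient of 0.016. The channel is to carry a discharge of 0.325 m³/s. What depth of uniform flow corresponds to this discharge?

Manning's equation rearranged: A R^(2/3) = nQ / (1·√S) = 0.016 × 0.325 / (√0.00036) = 0.2741.
Try y = 0.532 m: A R^(2/3) = 0.2071 — too small.
Try y = 0.744 m: A R^(2/3) = 0.3613 — too large.
Try y = 0.626 m: A R^(2/3) = 0.2744 — ≈ 0.2741.

y_n = 0.626 m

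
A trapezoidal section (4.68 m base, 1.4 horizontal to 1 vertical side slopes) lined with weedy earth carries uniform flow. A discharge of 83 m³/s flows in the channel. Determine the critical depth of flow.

y_c = 2.47 m

At critical depth, Q² T / (g A³) = 1, i.e. A³/T = Q²/g = 83²/9.81 = 702.2.
Trying y = 3.14 m: A³/T = 1718 — high.
Trying y = 2.13 m: A³/T = 408.4 — low.
Trying y = 2.47 m: A³/T = 700.4 — close enough.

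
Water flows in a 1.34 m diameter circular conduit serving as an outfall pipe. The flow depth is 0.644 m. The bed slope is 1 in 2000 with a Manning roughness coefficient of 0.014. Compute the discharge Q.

Q = 0.508 m³/s

For a circular section of diameter D = 1.34 m at depth y = 0.644 m, the central angle is θ = 2 arccos(1 − 2y/D) = 3.064 rad. Then A = (D²/8)(θ − sin θ) = 0.6703 m² and P = Dθ/2 = 2.053 m.
Hydraulic radius R = A/P = 0.6703/2.053 = 0.3265 m.
Manning's equation: Q = (1/n) A R^(2/3) S^(1/2) = (1/0.014) × 0.6703 × 0.3265^(2/3) × 0.0005^(1/2) = 0.508 m³/s.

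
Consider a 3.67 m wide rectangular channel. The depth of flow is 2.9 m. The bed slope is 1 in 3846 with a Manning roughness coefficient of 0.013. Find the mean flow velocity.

V = 1.34 m/s

Flow area A = b·y = 3.67 × 2.9 = 10.64 m². Wetted perimeter P = b + 2y = 3.67 + 2×2.9 = 9.47 m.
Hydraulic radius R = A/P = 10.64/9.47 = 1.124 m.
From Manning's equation, V = (1/n) R^(2/3) S^(1/2) = (1/0.013) × 1.124^(2/3) × 0.00026^(1/2) = 1.34 m/s.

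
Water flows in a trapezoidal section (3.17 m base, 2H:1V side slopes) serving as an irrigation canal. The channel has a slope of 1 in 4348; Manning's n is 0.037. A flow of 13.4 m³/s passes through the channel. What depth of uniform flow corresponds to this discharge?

y_n = 2.78 m

Manning's equation rearranged: A R^(2/3) = nQ / (1·√S) = 0.037 × 13.4 / (√0.00023) = 32.69.
Try y = 3.33 m: A R^(2/3) = 48.66 — high.
Try y = 2.37 m: A R^(2/3) = 23.03 — low.
Try y = 2.78 m: A R^(2/3) = 32.58 — ≈ 32.69.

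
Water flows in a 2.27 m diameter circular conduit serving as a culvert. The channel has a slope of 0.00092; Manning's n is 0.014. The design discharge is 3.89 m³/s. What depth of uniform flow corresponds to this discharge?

y_n = 1.33 m

Manning's equation rearranged: A R^(2/3) = nQ / (1·√S) = 0.014 × 3.89 / (√0.00092) = 1.795.
At y = 0.974 m: A R^(2/3) = 1.062 — too small.
At y = 1.47 m: A R^(2/3) = 2.087 — too large.
At y = 1.33 m: A R^(2/3) = 1.797 — close enough.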